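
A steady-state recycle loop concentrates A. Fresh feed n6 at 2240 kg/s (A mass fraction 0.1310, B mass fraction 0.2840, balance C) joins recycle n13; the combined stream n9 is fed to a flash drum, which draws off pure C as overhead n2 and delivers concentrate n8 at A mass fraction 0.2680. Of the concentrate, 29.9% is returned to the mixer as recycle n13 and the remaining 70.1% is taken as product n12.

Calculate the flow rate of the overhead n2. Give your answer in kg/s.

Overall A balance (none leaves overhead): A in fresh feed = A in product, i.e. 2240×0.131 = (1−0.299)·n8·0.268.
n8 = 293.44/(0.268×0.701) = 1561.9 kg/s.
Recycle n13 = 0.299×1561.9 = 467.02 kg/s.
Combined feed n9 = 2240 + 467.02 = 2707 kg/s.
Overhead n2 = n9 − n8 = 2707 − 1561.9 = 1145.1 kg/s.

1145 kg/s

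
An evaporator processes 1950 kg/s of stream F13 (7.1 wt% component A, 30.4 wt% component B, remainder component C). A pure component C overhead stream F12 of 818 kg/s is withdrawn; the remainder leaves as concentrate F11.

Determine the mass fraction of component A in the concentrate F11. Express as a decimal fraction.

component A is not removed: 1950×0.071 = 138.45 kg/s of component A enters F11.
Concentrate = 1950 − 818 = 1132 kg/s.
Mass fraction = 138.45/1132 = 0.122.

0.122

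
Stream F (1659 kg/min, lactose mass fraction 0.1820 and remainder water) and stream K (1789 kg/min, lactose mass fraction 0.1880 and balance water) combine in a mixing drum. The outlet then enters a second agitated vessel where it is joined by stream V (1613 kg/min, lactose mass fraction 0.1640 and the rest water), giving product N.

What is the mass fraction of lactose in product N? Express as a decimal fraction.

0.1784

Overall, product flow = 5061 kg/min.
lactose in = 1659×0.182 + 1789×0.188 + 1613×0.164 = 902.8 kg/min.
lactose fraction in N = 0.1784.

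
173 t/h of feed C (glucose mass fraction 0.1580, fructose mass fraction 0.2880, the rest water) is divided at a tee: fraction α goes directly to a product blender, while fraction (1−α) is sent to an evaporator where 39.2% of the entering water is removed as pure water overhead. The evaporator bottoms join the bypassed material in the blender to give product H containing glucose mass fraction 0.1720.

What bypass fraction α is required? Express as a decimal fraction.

0.625

All 173×0.158 = 27.334 t/h of glucose reaches H, so H = 27.334/0.172 = 158.92 t/h and vapour = 14.081 t/h.
The evaporator receives (1−α)·173 of feed at 0.554 water and removes 0.392 of that water:
0.392×0.554×(1−α)×173 = 14.081
(1−α) = 14.081/37.57 = 0.3748;  α = 0.6252.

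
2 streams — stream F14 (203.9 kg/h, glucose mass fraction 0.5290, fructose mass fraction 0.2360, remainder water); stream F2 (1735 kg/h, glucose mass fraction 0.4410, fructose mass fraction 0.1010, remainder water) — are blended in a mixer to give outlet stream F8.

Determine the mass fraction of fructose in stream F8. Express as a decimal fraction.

0.1152

Total flow out = 203.9 + 1735 = 1938.9 kg/h.
fructose in = 203.9×0.236 + 1735×0.101 = 223.36 kg/h.
fructose mass fraction in F8 = 223.36/1938.9 = 0.1152.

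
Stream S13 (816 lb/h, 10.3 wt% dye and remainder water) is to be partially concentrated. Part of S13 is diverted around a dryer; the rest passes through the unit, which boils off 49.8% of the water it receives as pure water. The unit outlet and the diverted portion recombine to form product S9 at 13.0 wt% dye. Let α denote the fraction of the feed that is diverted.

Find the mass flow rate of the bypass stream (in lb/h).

436.6 lb/h

All 816×0.103 = 84.048 lb/h of dye reaches S9, so S9 = 84.048/0.130 = 646.52 lb/h and vapour = 169.48 lb/h.
The evaporator receives (1−α)·816 of feed at 0.897 water and removes 0.498 of that water:
0.498×0.897×(1−α)×816 = 169.48
(1−α) = 169.48/364.51 = 0.4649;  α = 0.5351.
Bypass flow = 0.5351×816 = 436.61 lb/h.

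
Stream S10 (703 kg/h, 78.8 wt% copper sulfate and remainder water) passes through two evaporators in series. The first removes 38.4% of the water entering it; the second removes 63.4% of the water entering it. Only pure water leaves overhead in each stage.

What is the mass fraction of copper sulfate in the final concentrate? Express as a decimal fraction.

water in feed = 703×0.212 = 149.04 kg/h.
After stage 1: water left = (1−0.384)×149.04 = 91.806; stream total = 645.77 kg/h.
After stage 2: water left = (1−0.634)×91.806 = 33.601; final concentrate = 587.57 kg/h.
copper sulfate fraction = 553.96/587.57 = 0.943.

0.943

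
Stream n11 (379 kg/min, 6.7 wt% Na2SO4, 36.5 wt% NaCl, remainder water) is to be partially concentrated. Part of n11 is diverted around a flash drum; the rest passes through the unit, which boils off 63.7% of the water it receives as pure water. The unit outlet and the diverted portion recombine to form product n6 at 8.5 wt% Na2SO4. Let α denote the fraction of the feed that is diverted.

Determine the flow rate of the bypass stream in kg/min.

All 379×0.067 = 25.393 kg/min of Na2SO4 reaches n6, so n6 = 25.393/0.085 = 298.74 kg/min and vapour = 80.259 kg/min.
The evaporator receives (1−α)·379 of feed at 0.568 water and removes 0.637 of that water:
0.637×0.568×(1−α)×379 = 80.259
(1−α) = 80.259/137.13 = 0.5853;  α = 0.4147.
Bypass flow = 0.4147×379 = 157.18 kg/min.

157.2 kg/min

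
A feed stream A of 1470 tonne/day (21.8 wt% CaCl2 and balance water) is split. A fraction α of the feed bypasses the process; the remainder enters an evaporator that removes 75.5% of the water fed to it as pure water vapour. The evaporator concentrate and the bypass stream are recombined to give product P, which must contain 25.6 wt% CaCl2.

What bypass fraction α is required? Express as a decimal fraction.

0.749

All 1470×0.218 = 320.46 tonne/day of CaCl2 reaches P, so P = 320.46/0.256 = 1251.8 tonne/day and vapour = 218.2 tonne/day.
The evaporator receives (1−α)·1470 of feed at 0.782 water and removes 0.755 of that water:
0.755×0.782×(1−α)×1470 = 218.2
(1−α) = 218.2/867.9 = 0.2514;  α = 0.7486.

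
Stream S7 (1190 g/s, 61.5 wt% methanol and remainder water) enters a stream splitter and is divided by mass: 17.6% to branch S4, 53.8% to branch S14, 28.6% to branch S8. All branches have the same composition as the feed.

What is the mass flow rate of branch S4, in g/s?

209.4 g/s

Branch S4 flow = 0.176×1190 = 209.44 g/s.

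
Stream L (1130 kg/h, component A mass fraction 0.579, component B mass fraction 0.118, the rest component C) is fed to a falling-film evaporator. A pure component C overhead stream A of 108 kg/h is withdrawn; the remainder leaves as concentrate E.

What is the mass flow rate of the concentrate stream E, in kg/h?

Concentrate = 1130 − 108 = 1022 kg/h.

1022 kg/h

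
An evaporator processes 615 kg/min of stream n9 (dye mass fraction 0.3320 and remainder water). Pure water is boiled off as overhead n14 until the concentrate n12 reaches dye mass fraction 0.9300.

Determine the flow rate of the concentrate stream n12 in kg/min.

219.5 kg/min

dye is conserved: 615×0.332 = 204.18 kg/min all reports to the concentrate.
Concentrate = 204.18/(target fraction) = 219.55 kg/min.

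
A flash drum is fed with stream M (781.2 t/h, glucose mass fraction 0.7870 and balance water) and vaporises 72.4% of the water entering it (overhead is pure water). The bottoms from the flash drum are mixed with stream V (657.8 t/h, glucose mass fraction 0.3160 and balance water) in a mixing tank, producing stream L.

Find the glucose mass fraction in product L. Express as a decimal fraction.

Vapour removed = 0.724×0.213×781.2 = 120.47 t/h; concentrate = 660.73 t/h.
glucose reaching the mixer = 614.8 (from concentrate) + 657.8×0.316 = 822.67 t/h.
Product flow = 660.73 + 657.8 = 1318.5 t/h; glucose fraction = 0.6239.

0.6239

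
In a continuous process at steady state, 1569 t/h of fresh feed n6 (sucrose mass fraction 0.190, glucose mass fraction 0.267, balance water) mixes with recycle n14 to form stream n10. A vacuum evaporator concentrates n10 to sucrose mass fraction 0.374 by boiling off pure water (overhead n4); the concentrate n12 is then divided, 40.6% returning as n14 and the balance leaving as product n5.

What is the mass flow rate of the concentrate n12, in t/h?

1342 t/h

Overall sucrose balance (none leaves overhead): sucrose in fresh feed = sucrose in product, i.e. 1569×0.190 = (1−0.406)·n12·0.374.
n12 = 298.11/(0.374×0.594) = 1341.9 t/h.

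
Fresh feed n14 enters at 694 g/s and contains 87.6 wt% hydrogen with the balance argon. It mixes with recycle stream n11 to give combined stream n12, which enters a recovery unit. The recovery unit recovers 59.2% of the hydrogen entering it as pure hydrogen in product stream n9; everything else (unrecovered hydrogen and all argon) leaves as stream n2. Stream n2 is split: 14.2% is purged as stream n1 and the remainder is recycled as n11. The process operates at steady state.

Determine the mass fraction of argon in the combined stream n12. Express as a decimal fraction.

argon enters only via n14 and leaves only via the purge: 694×0.124 = 0.142×(argon in n2), and the recovery unit passes all argon, so argon in n12 = argon in n2 = 606.03 g/s.
hydrogen in n12: m_A = 694×0.876 + (1−0.142)·(1−0.592)·m_A, so m_A = 607.94/0.6499 = 935.39 g/s.
n12 = 935.39 + 606.03 = 1541.4 g/s.
argon fraction in n12 = 606.03/1541.4 = 0.3932.

0.3932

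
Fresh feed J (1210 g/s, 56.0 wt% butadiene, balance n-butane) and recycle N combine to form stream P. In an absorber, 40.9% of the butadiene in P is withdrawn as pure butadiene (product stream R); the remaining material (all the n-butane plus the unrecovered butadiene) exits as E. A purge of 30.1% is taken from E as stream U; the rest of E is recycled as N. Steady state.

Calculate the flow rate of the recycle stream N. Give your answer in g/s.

n-butane enters only via J and leaves only via the purge: 1210×0.440 = 0.301×(n-butane in E), and the absorber passes all n-butane, so n-butane in P = n-butane in E = 1768.8 g/s.
butadiene in P: m_A = 1210×0.560 + (1−0.301)·(1−0.409)·m_A, so m_A = 677.6/0.5869 = 1154.6 g/s.
E = (1−0.409)×1154.6 + 1768.8 = 2451.1 g/s.
Recycle N = (1−0.301)×2451.1 = 1713.3 g/s.

1713 g/s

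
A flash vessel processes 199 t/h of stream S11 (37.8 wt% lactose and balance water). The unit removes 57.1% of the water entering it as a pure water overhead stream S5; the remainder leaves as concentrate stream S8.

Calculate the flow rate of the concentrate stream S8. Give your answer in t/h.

water entering = 199×0.622 = 123.78 t/h; overhead removed = 0.571×123.78 = 70.677 t/h.
Concentrate = 199 − 70.677 = 128.32 t/h.

128.3 t/h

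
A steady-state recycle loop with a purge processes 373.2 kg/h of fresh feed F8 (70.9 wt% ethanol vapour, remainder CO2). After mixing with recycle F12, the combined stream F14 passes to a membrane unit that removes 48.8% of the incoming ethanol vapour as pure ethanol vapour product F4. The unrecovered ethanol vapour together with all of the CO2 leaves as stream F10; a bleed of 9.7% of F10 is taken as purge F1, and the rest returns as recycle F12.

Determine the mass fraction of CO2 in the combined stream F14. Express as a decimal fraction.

CO2 enters only via F8 and leaves only via the purge: 373.2×0.291 = 0.097×(CO2 in F10), and the membrane unit passes all CO2, so CO2 in F14 = CO2 in F10 = 1119.6 kg/h.
ethanol vapour in F14: m_A = 373.2×0.709 + (1−0.097)·(1−0.488)·m_A, so m_A = 264.6/0.5377 = 492.13 kg/h.
F14 = 492.13 + 1119.6 = 1611.7 kg/h.
CO2 fraction in F14 = 1119.6/1611.7 = 0.6947.

0.6947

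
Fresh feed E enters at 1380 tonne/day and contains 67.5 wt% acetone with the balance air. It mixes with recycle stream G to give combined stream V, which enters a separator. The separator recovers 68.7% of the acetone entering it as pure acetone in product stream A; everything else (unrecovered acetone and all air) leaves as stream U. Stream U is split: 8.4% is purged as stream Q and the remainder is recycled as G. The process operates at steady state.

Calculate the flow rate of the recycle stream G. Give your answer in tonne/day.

5265 tonne/day

air enters only via E and leaves only via the purge: 1380×0.325 = 0.084×(air in U), and the separator passes all air, so air in V = air in U = 5339.3 tonne/day.
acetone in V: m_A = 1380×0.675 + (1−0.084)·(1−0.687)·m_A, so m_A = 931.5/0.7133 = 1305.9 tonne/day.
U = (1−0.687)×1305.9 + 5339.3 = 5748 tonne/day.
Recycle G = (1−0.084)×5748 = 5265.2 tonne/day.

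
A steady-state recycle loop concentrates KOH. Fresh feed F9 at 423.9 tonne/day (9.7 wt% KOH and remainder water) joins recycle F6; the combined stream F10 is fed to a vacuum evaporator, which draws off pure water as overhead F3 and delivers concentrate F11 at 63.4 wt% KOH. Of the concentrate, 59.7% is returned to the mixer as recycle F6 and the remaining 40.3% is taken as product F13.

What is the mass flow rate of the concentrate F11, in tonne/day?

Overall KOH balance (none leaves overhead): KOH in fresh feed = KOH in product, i.e. 423.9×0.097 = (1−0.597)·F11·0.634.
F11 = 41.118/(0.634×0.403) = 160.93 tonne/day.

160.9 tonne/day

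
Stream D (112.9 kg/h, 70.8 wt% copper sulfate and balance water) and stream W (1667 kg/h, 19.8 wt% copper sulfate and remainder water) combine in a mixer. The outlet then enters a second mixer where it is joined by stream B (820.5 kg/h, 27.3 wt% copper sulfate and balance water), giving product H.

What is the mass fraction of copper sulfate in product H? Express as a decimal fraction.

Overall, product flow = 2600.4 kg/h.
copper sulfate in = 112.9×0.708 + 1667×0.198 + 820.5×0.273 = 634 kg/h.
copper sulfate fraction in H = 0.244.

0.244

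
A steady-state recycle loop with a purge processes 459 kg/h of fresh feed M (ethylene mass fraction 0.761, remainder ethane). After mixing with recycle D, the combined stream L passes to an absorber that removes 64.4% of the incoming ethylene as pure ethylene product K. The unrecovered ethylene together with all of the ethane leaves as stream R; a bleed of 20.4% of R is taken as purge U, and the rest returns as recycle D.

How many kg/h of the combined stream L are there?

1025 kg/h

ethane enters only via M and leaves only via the purge: 459×0.239 = 0.204×(ethane in R), and the absorber passes all ethane, so ethane in L = ethane in R = 537.75 kg/h.
ethylene in L: m_A = 459×0.761 + (1−0.204)·(1−0.644)·m_A, so m_A = 349.3/0.7166 = 487.42 kg/h.
L = 487.42 + 537.75 = 1025.2 kg/h.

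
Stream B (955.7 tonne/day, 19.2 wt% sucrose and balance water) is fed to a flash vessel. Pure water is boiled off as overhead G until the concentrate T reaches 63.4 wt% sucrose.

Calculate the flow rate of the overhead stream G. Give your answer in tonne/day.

sucrose is conserved: 955.7×0.192 = 183.49 tonne/day all reports to the concentrate.
Concentrate = 183.49/(target fraction) = 289.42 tonne/day.
Overhead = 955.7 − 289.42 = 666.28 tonne/day.

666.3 tonne/day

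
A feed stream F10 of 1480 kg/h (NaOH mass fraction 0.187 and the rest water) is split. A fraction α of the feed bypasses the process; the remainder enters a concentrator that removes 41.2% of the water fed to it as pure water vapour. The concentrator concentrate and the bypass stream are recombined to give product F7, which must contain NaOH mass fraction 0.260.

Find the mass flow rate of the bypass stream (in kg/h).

All 1480×0.187 = 276.76 kg/h of NaOH reaches F7, so F7 = 276.76/0.260 = 1064.5 kg/h and vapour = 415.54 kg/h.
The evaporator receives (1−α)·1480 of feed at 0.813 water and removes 0.412 of that water:
0.412×0.813×(1−α)×1480 = 415.54
(1−α) = 415.54/495.73 = 0.8382;  α = 0.1618.
Bypass flow = 0.1618×1480 = 239.42 kg/h.

239.4 kg/h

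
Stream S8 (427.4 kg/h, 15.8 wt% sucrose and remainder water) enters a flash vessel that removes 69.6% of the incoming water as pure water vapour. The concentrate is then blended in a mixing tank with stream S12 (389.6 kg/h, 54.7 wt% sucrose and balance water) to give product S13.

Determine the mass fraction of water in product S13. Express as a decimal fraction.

Vapour removed = 0.696×0.842×427.4 = 250.47 kg/h; concentrate = 176.93 kg/h.
water reaching the mixer = 109.4 (from concentrate) + 389.6×0.453 = 285.89 kg/h.
Product flow = 176.93 + 389.6 = 566.53 kg/h; water fraction = 0.505.

0.505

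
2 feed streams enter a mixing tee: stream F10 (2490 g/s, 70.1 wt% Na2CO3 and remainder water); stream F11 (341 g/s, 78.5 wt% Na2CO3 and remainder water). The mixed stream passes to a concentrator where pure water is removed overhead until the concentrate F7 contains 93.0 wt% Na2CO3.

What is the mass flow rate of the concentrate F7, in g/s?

Na2CO3 entering = 2490×0.701 + 341×0.785 = 2013.2 g/s.
All Na2CO3 reports to F7, so F7 = 2013.2/0.930 = 2164.7 g/s.

2165 g/s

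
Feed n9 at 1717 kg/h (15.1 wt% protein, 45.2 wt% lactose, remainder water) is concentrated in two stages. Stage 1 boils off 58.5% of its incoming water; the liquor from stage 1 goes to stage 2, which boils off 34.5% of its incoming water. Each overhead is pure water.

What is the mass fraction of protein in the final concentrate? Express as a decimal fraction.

water in feed = 1717×0.397 = 681.65 kg/h.
After stage 1: water left = (1−0.585)×681.65 = 282.88; stream total = 1318.2 kg/h.
After stage 2: water left = (1−0.345)×282.88 = 185.29; final concentrate = 1220.6 kg/h.
protein fraction = 259.27/1220.6 = 0.212.

0.212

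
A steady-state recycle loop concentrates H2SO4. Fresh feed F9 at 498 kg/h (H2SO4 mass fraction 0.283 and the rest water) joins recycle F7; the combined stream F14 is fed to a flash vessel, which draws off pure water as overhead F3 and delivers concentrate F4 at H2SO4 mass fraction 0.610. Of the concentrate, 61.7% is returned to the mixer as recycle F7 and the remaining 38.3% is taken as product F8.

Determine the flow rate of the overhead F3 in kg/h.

Overall H2SO4 balance (none leaves overhead): H2SO4 in fresh feed = H2SO4 in product, i.e. 498×0.283 = (1−0.617)·F4·0.610.
F4 = 140.93/(0.610×0.383) = 603.24 kg/h.
Recycle F7 = 0.617×603.24 = 372.2 kg/h.
Combined feed F14 = 498 + 372.2 = 870.2 kg/h.
Overhead F3 = F14 − F4 = 870.2 − 603.24 = 266.96 kg/h.

267 kg/h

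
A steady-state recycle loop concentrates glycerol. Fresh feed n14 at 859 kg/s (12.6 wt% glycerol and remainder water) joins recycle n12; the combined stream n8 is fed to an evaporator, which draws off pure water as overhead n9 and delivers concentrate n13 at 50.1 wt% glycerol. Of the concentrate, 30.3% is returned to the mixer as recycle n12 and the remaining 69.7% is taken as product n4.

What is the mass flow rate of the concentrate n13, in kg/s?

310 kg/s

Overall glycerol balance (none leaves overhead): glycerol in fresh feed = glycerol in product, i.e. 859×0.126 = (1−0.303)·n13·0.501.
n13 = 108.23/(0.501×0.697) = 309.95 kg/s.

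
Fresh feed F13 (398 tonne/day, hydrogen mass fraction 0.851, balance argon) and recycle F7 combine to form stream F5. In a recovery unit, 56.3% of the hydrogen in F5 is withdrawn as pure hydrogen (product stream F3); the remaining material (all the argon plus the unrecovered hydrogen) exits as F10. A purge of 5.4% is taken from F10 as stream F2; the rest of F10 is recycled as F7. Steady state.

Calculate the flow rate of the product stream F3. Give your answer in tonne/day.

325.1 tonne/day

hydrogen in F5: m_A = 398×0.851 + (1−0.054)·(1−0.563)·m_A, so m_A = 338.7/0.5866 = 577.39 tonne/day.
Product F3 = 0.563×577.39 = 325.07 tonne/day.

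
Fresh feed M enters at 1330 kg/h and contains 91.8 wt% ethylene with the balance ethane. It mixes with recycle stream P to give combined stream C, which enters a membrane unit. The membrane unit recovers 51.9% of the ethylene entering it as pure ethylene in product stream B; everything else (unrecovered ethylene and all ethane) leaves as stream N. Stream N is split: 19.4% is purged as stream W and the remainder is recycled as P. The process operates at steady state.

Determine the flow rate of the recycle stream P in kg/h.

1226 kg/h

ethane enters only via M and leaves only via the purge: 1330×0.082 = 0.194×(ethane in N), and the membrane unit passes all ethane, so ethane in C = ethane in N = 562.16 kg/h.
ethylene in C: m_A = 1330×0.918 + (1−0.194)·(1−0.519)·m_A, so m_A = 1220.9/0.6123 = 1994 kg/h.
N = (1−0.519)×1994 + 562.16 = 1521.3 kg/h.
Recycle P = (1−0.194)×1521.3 = 1226.1 kg/h.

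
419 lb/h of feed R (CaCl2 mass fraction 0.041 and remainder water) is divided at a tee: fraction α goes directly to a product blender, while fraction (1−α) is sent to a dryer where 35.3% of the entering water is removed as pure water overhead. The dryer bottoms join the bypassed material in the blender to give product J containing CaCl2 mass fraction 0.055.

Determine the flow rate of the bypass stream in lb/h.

103.9 lb/h

All 419×0.041 = 17.179 lb/h of CaCl2 reaches J, so J = 17.179/0.055 = 312.35 lb/h and vapour = 106.65 lb/h.
The evaporator receives (1−α)·419 of feed at 0.959 water and removes 0.353 of that water:
0.353×0.959×(1−α)×419 = 106.65
(1−α) = 106.65/141.84 = 0.7519;  α = 0.2481.
Bypass flow = 0.2481×419 = 103.95 lb/h.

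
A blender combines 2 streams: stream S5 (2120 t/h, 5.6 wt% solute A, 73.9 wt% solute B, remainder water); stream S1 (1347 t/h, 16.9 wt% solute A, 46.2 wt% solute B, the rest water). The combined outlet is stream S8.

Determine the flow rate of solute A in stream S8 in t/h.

346.4 t/h

solute A out = solute A in = 2120×0.056 + 1347×0.169 = 346.36 t/h.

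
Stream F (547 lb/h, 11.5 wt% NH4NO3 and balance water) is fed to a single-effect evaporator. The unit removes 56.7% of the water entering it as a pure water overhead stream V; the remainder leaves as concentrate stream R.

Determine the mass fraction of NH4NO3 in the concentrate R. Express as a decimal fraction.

0.2308

NH4NO3 is not removed: 547×0.115 = 62.905 lb/h of NH4NO3 enters R.
water entering = 547×0.885 = 484.1 lb/h; overhead removed = 0.567×484.1 = 274.48 lb/h.
Concentrate = 547 − 274.48 = 272.52 lb/h.
Mass fraction = 62.905/272.52 = 0.2308.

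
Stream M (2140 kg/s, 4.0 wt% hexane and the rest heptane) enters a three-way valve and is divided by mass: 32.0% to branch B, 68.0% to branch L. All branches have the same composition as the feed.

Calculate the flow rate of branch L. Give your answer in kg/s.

1455 kg/s

Branch L flow = 0.680×2140 = 1455.2 kg/s.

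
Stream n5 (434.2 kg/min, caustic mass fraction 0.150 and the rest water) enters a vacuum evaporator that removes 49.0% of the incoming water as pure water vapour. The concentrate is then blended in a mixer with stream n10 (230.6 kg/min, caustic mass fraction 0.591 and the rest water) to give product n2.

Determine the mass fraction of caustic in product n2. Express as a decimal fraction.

Vapour removed = 0.490×0.850×434.2 = 180.84 kg/min; concentrate = 253.36 kg/min.
caustic reaching the mixer = 65.13 (from concentrate) + 230.6×0.591 = 201.41 kg/min.
Product flow = 253.36 + 230.6 = 483.96 kg/min; caustic fraction = 0.416.

0.416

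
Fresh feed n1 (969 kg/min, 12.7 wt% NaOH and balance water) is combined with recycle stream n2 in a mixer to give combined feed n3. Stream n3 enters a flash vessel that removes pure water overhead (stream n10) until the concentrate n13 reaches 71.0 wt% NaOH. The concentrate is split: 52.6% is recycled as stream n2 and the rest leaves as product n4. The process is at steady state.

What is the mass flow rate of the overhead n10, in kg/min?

Overall NaOH balance (none leaves overhead): NaOH in fresh feed = NaOH in product, i.e. 969×0.127 = (1−0.526)·n13·0.710.
n13 = 123.06/(0.710×0.474) = 365.67 kg/min.
Recycle n2 = 0.526×365.67 = 192.34 kg/min.
Combined feed n3 = 969 + 192.34 = 1161.3 kg/min.
Overhead n10 = n3 − n13 = 1161.3 − 365.67 = 795.67 kg/min.

795.7 kg/min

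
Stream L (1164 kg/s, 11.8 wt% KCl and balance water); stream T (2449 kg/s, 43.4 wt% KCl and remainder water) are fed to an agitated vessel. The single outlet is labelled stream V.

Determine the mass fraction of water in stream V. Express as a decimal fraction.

Total flow out = 1164 + 2449 = 3613 kg/s.
water in = 1164×0.882 + 2449×0.566 = 2412.8 kg/s.
water mass fraction in V = 2412.8/3613 = 0.668.

0.668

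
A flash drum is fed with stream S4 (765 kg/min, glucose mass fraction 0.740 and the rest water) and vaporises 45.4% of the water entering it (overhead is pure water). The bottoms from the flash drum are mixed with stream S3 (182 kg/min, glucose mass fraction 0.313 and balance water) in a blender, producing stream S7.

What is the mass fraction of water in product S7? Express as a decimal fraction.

Vapour removed = 0.454×0.260×765 = 90.301 kg/min; concentrate = 674.7 kg/min.
water reaching the mixer = 108.6 (from concentrate) + 182×0.687 = 233.63 kg/min.
Product flow = 674.7 + 182 = 856.7 kg/min; water fraction = 0.273.

0.273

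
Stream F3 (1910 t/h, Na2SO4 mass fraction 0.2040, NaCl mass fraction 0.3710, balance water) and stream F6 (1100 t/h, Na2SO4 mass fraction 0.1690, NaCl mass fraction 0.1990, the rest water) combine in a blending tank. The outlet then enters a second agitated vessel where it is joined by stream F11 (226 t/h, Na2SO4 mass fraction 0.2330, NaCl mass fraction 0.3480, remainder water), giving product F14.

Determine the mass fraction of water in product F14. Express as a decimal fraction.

Overall, product flow = 3236 t/h.
water in = 1910×0.425 + 1100×0.632 + 226×0.419 = 1601.6 t/h.
water fraction in F14 = 0.4949.

0.4949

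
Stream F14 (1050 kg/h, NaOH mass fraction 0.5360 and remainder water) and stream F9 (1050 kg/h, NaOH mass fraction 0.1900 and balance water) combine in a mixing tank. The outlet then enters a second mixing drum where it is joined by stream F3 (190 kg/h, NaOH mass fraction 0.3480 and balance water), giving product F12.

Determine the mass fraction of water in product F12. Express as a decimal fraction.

0.6382

Overall, product flow = 2290 kg/h.
water in = 1050×0.464 + 1050×0.810 + 190×0.652 = 1461.6 kg/h.
water fraction in F12 = 0.6382.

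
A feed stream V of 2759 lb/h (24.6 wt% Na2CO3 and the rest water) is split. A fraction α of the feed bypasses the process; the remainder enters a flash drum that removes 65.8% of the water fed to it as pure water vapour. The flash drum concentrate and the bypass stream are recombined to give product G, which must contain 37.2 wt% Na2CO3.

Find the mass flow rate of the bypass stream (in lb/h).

875.4 lb/h

All 2759×0.246 = 678.71 lb/h of Na2CO3 reaches G, so G = 678.71/0.372 = 1824.5 lb/h and vapour = 934.5 lb/h.
The evaporator receives (1−α)·2759 of feed at 0.754 water and removes 0.658 of that water:
0.658×0.754×(1−α)×2759 = 934.5
(1−α) = 934.5/1368.8 = 0.6827;  α = 0.3173.
Bypass flow = 0.3173×2759 = 875.43 lb/h.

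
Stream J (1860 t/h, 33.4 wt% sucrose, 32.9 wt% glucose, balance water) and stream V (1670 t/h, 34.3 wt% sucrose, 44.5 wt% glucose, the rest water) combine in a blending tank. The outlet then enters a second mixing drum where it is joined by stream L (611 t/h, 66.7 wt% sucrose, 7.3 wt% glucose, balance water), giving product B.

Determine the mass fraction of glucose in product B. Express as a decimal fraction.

Overall, product flow = 4141 t/h.
glucose in = 1860×0.329 + 1670×0.445 + 611×0.073 = 1399.7 t/h.
glucose fraction in B = 0.338.

0.338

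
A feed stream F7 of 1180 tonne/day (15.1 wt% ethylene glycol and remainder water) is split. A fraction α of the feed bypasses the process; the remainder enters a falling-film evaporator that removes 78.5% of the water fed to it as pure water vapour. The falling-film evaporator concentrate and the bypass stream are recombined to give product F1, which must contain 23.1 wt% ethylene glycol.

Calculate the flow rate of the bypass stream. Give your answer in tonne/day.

All 1180×0.151 = 178.18 tonne/day of ethylene glycol reaches F1, so F1 = 178.18/0.231 = 771.34 tonne/day and vapour = 408.66 tonne/day.
The evaporator receives (1−α)·1180 of feed at 0.849 water and removes 0.785 of that water:
0.785×0.849×(1−α)×1180 = 408.66
(1−α) = 408.66/786.43 = 0.5196;  α = 0.4804.
Bypass flow = 0.4804×1180 = 566.83 tonne/day.

566.8 tonne/day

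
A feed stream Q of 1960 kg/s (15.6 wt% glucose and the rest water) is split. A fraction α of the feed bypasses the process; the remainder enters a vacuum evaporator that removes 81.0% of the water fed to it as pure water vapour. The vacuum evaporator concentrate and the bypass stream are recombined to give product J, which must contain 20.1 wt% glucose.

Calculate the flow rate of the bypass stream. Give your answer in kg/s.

All 1960×0.156 = 305.76 kg/s of glucose reaches J, so J = 305.76/0.201 = 1521.2 kg/s and vapour = 438.81 kg/s.
The evaporator receives (1−α)·1960 of feed at 0.844 water and removes 0.810 of that water:
0.810×0.844×(1−α)×1960 = 438.81
(1−α) = 438.81/1339.9 = 0.3275;  α = 0.6725.
Bypass flow = 0.6725×1960 = 1318.1 kg/s.

1318 kg/s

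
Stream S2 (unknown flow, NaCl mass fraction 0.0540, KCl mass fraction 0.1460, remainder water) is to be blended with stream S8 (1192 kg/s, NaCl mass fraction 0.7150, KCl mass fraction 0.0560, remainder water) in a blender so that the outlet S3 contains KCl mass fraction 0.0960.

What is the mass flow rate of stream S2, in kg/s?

Let S2 be the unknown flow. Total out = 1192 + S2.
KCl balance: 66.752 + 0.146·S2 = 0.096·(1192 + S2)
(0.146 − 0.096)·S2 = 0.096×1192 − 66.752 = 47.68
S2 = 47.68 / 0.050 = 953.6 kg/s

953.6 kg/s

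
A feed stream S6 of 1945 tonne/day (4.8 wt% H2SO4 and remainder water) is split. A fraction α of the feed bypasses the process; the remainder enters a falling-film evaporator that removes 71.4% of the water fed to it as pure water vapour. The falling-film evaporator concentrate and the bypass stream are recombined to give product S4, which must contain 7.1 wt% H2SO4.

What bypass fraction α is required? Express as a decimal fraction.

0.523

All 1945×0.048 = 93.36 tonne/day of H2SO4 reaches S4, so S4 = 93.36/0.071 = 1314.9 tonne/day and vapour = 630.07 tonne/day.
The evaporator receives (1−α)·1945 of feed at 0.952 water and removes 0.714 of that water:
0.714×0.952×(1−α)×1945 = 630.07
(1−α) = 630.07/1322.1 = 0.4766;  α = 0.5234.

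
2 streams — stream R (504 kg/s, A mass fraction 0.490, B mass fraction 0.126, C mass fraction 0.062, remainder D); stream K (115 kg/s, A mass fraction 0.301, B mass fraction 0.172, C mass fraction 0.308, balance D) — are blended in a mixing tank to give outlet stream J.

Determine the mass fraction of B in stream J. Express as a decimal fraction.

0.135

Total flow out = 504 + 115 = 619 kg/s.
B in = 504×0.126 + 115×0.172 = 83.284 kg/s.
B mass fraction in J = 83.284/619 = 0.135.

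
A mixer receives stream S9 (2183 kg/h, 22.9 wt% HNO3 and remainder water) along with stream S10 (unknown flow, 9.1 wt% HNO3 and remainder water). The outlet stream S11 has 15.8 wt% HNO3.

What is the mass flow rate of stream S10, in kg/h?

Let S10 be the unknown flow. Total out = 2183 + S10.
HNO3 balance: 499.91 + 0.091·S10 = 0.158·(2183 + S10)
(0.091 − 0.158)·S10 = 0.158×2183 − 499.91 = -154.99
S10 = -154.99 / -0.067 = 2313.3 kg/h

2313 kg/h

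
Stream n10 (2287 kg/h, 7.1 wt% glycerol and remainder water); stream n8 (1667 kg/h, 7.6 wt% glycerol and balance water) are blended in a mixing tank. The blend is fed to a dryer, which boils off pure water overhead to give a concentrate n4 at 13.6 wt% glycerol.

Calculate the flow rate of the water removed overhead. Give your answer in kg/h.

1828 kg/h

glycerol entering = 2287×0.071 + 1667×0.076 = 289.07 kg/h.
All glycerol reports to n4, so n4 = 289.07/0.136 = 2125.5 kg/h.
Total feed = 3954 kg/h; overhead = 3954 − 2125.5 = 1828.5 kg/h.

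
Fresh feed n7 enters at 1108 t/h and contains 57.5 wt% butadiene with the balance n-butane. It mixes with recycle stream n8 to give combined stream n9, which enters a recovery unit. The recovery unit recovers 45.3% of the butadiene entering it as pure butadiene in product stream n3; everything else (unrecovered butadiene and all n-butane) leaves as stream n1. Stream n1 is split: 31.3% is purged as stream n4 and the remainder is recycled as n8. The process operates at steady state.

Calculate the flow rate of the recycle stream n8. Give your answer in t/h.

1417 t/h

n-butane enters only via n7 and leaves only via the purge: 1108×0.425 = 0.313×(n-butane in n1), and the recovery unit passes all n-butane, so n-butane in n9 = n-butane in n1 = 1504.5 t/h.
butadiene in n9: m_A = 1108×0.575 + (1−0.313)·(1−0.453)·m_A, so m_A = 637.1/0.6242 = 1020.6 t/h.
n1 = (1−0.453)×1020.6 + 1504.5 = 2062.8 t/h.
Recycle n8 = (1−0.313)×2062.8 = 1417.1 t/h.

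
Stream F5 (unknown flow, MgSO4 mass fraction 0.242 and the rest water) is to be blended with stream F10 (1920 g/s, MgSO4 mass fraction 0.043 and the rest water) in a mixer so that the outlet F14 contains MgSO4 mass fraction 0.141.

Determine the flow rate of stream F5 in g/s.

Let F5 be the unknown flow. Total out = 1920 + F5.
MgSO4 balance: 82.56 + 0.242·F5 = 0.141·(1920 + F5)
(0.242 − 0.141)·F5 = 0.141×1920 − 82.56 = 188.16
F5 = 188.16 / 0.101 = 1863 g/s

1863 g/s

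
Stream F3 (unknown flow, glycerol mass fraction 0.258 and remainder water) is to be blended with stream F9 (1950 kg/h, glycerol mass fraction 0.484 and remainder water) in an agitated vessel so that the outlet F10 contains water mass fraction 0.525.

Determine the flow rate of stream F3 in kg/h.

Let F3 be the unknown flow. Total out = 1950 + F3.
water balance: 1006.2 + 0.742·F3 = 0.525·(1950 + F3)
(0.742 − 0.525)·F3 = 0.525×1950 − 1006.2 = 17.55
F3 = 17.55 / 0.217 = 80.876 kg/h

80.88 kg/h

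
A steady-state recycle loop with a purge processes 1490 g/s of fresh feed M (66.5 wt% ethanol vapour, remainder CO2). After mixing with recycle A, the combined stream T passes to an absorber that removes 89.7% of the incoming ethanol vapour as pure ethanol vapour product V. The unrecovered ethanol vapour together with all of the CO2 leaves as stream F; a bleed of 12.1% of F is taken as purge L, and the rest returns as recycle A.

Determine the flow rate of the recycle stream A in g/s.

CO2 enters only via M and leaves only via the purge: 1490×0.335 = 0.121×(CO2 in F), and the absorber passes all CO2, so CO2 in T = CO2 in F = 4125.2 g/s.
ethanol vapour in T: m_A = 1490×0.665 + (1−0.121)·(1−0.897)·m_A, so m_A = 990.85/0.9095 = 1089.5 g/s.
F = (1−0.897)×1089.5 + 4125.2 = 4237.4 g/s.
Recycle A = (1−0.121)×4237.4 = 3724.7 g/s.

3725 g/s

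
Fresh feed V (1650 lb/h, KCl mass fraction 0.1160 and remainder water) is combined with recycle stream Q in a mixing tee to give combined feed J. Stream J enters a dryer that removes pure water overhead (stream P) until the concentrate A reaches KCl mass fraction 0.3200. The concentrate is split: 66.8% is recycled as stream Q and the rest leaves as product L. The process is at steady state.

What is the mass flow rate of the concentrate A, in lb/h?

1802 lb/h

Overall KCl balance (none leaves overhead): KCl in fresh feed = KCl in product, i.e. 1650×0.116 = (1−0.668)·A·0.320.
A = 191.4/(0.320×0.332) = 1801.6 lb/h.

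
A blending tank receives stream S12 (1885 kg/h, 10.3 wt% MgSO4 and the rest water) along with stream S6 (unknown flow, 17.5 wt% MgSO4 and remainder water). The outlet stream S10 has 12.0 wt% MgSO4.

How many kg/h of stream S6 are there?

Let S6 be the unknown flow. Total out = 1885 + S6.
MgSO4 balance: 194.16 + 0.175·S6 = 0.120·(1885 + S6)
(0.175 − 0.120)·S6 = 0.120×1885 − 194.16 = 32.045
S6 = 32.045 / 0.055 = 582.64 kg/h

582.6 kg/h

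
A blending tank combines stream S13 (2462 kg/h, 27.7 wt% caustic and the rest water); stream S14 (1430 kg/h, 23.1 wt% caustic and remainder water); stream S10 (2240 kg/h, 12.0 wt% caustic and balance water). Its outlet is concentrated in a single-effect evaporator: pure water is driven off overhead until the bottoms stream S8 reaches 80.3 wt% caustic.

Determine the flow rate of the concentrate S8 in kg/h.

1595 kg/h

caustic entering = 2462×0.277 + 1430×0.231 + 2240×0.120 = 1281.1 kg/h.
All caustic reports to S8, so S8 = 1281.1/0.803 = 1595.4 kg/h.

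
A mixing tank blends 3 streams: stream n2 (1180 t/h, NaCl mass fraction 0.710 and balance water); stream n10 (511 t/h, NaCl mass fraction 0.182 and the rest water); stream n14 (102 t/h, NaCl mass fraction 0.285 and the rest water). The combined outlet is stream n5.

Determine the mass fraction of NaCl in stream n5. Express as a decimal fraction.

Total flow out = 1180 + 511 + 102 = 1793 t/h.
NaCl in = 1180×0.710 + 511×0.182 + 102×0.285 = 959.87 t/h.
NaCl mass fraction in n5 = 959.87/1793 = 0.535.

0.535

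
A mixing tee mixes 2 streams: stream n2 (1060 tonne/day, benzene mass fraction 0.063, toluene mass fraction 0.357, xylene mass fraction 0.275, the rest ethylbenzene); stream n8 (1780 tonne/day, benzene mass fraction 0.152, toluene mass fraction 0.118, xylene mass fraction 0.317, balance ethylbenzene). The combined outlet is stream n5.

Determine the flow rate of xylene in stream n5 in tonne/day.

xylene out = xylene in = 1060×0.275 + 1780×0.317 = 855.76 tonne/day.

855.8 tonne/day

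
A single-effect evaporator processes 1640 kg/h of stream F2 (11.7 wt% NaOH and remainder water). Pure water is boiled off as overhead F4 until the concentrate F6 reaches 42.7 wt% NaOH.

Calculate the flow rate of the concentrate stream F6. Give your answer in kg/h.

NaOH is conserved: 1640×0.117 = 191.88 kg/h all reports to the concentrate.
Concentrate = 191.88/(target fraction) = 449.37 kg/h.

449.4 kg/h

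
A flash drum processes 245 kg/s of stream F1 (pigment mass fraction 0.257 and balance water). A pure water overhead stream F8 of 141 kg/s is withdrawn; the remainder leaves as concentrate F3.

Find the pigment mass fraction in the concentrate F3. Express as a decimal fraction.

pigment is not removed: 245×0.257 = 62.965 kg/s of pigment enters F3.
Concentrate = 245 − 141 = 104 kg/s.
Mass fraction = 62.965/104 = 0.605.

0.605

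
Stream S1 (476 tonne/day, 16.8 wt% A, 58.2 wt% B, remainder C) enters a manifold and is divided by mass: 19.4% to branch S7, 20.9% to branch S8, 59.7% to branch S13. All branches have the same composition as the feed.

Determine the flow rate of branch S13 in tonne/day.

284.2 tonne/day

Branch S13 flow = 0.597×476 = 284.17 tonne/day.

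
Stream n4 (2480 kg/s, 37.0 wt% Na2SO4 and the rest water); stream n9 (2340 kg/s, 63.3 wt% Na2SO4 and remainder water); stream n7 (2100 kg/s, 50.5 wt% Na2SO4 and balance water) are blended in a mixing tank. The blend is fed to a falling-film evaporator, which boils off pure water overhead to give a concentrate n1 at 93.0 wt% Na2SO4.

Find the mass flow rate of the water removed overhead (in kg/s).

3200 kg/s

Na2SO4 entering = 2480×0.370 + 2340×0.633 + 2100×0.505 = 3459.3 kg/s.
All Na2SO4 reports to n1, so n1 = 3459.3/0.930 = 3719.7 kg/s.
Total feed = 6920 kg/s; overhead = 6920 − 3719.7 = 3200.3 kg/s.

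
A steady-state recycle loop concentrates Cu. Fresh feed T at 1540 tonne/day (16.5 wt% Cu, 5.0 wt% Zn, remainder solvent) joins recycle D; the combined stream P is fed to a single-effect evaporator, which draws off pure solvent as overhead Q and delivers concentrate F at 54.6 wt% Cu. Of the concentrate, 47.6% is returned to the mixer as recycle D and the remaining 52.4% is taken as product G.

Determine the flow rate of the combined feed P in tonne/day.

1963 tonne/day

Overall Cu balance (none leaves overhead): Cu in fresh feed = Cu in product, i.e. 1540×0.165 = (1−0.476)·F·0.546.
F = 254.1/(0.546×0.524) = 888.14 tonne/day.
Recycle D = 0.476×888.14 = 422.75 tonne/day.
Combined feed P = 1540 + 422.75 = 1962.8 tonne/day.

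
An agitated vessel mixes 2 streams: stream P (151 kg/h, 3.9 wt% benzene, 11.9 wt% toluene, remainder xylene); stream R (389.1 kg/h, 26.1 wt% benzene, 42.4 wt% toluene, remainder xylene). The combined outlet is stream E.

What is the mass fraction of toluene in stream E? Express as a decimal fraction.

Total flow out = 151 + 389.1 = 540.1 kg/h.
toluene in = 151×0.119 + 389.1×0.424 = 182.95 kg/h.
toluene mass fraction in E = 182.95/540.1 = 0.339.

0.339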